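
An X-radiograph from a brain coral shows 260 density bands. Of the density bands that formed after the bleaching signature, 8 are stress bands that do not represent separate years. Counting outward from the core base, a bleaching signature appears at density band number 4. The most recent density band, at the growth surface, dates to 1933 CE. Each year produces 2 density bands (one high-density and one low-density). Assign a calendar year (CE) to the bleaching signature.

1809 CE

260 − 4 = 256 density bands lie beyond the bleaching signature toward the growth surface.
Removing the 8 false density bands leaves 256 − 8 = 248 true density bands beyond the bleaching signature.
Dividing by 2 density bands per year: 248 / 2 = 124 years.
Counting back 124 years from 1933 CE places the bleaching signature in 1933 − 124 = 1809 CE.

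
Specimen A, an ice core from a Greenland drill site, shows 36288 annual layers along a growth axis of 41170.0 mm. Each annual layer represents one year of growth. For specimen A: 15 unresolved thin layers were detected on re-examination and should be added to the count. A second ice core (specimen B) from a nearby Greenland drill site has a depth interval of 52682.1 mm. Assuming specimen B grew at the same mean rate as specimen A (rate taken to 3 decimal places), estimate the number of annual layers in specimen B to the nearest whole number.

46457 annual layers

Specimen A: after corrections the count is 36288 + 15 = 36303 annual layers.
A: Mean rate = 41170.0 mm / 36303 years ≈ 1.134 mm per year.
Specimen B: 52682.1 mm / 1.134 mm per year = 46456.88 years ≈ 46457 annual layers.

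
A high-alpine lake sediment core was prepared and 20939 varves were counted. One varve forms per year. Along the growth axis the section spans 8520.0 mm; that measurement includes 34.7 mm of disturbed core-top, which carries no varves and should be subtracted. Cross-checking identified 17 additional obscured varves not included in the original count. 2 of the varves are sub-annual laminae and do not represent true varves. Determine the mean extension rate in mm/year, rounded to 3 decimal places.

After corrections the count is 20939 − 2 + 17 = 20954 varves.
Net length = 8520.0 − 34.7 = 8485.3 mm.
Extension rate ≈ 8485.3 / 20954 = 0.405 mm/year.

0.405 mm/year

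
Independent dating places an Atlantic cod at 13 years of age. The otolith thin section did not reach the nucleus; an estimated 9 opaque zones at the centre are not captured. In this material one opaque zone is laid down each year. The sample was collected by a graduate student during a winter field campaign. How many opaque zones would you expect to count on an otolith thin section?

At one opaque zone per year, 13 years correspond to 13 opaque zones.
Less the 9 uncaptured opaque zones: 13 − 9 = 4.

4 opaque zones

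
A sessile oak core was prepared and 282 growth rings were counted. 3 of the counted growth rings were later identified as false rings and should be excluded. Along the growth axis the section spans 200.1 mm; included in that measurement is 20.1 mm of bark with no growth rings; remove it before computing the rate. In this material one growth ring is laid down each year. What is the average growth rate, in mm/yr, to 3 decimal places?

Adjusted count: 282 − 3 = 279 growth rings.
Removing the 20.1 mm offcut leaves 200.1 − 20.1 = 180.0 mm.
Extension rate ≈ 180.0 / 279 = 0.645 mm/yr.

0.645 mm/yr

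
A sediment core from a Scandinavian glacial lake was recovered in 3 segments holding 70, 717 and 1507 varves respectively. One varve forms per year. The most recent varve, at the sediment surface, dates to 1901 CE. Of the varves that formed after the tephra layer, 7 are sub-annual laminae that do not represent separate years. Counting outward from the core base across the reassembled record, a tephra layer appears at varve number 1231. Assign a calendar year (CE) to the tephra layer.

Total varves = 70 + 717 + 1507 = 2294.
Between varve 1231 and the sediment surface there are 2294 − 1231 = 1063 varves.
1063 − 7 false = 1056 true varves after the tephra layer.
1901 − 1056 = 845 CE.

845 CE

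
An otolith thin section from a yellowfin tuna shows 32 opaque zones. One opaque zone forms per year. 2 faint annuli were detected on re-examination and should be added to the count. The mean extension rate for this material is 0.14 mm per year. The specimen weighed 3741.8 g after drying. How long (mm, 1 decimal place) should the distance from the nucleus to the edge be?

Adjusted count: 32 + 2 = 34 opaque zones.
34 years at 0.14 mm/year gives 0.14 × 34 = 4.8 mm.

4.8 mm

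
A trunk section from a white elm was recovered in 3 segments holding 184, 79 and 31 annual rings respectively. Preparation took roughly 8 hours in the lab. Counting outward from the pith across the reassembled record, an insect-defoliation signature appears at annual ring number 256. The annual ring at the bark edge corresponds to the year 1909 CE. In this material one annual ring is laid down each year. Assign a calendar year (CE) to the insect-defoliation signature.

1871 CE

Total annual rings = 184 + 79 + 31 = 294.
The insect-defoliation signature sits at annual ring 256 from the pith, so 294 − 256 = 38 annual rings formed after it.
Counting back 38 years from 1909 CE places the insect-defoliation signature in 1909 − 38 = 1871 CE.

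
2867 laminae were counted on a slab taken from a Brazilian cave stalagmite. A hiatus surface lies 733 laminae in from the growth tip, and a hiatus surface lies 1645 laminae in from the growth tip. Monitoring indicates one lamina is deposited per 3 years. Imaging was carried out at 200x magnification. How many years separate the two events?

2736 yr

1645 − 733 = 912 laminae lie between the two events.
912 laminae at 3 years each span 912 × 3 = 2736 years.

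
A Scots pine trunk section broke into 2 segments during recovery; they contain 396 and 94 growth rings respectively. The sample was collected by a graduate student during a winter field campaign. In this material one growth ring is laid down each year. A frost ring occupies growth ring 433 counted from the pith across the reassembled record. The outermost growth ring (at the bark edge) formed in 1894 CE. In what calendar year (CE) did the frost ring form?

1837 CE

Total growth rings = 396 + 94 = 490.
490 − 433 = 57 growth rings lie beyond the frost ring toward the bark edge.
Counting back 57 years from 1894 CE places the frost ring in 1894 − 57 = 1837 CE.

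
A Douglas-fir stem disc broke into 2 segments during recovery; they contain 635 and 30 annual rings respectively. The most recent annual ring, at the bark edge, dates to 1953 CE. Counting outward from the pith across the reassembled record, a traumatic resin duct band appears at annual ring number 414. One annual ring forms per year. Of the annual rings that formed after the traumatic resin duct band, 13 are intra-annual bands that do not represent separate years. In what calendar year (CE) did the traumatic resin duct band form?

Total annual rings = 635 + 30 = 665.
The traumatic resin duct band sits at annual ring 414 from the pith, so 665 − 414 = 251 annual rings formed after it.
251 − 13 false = 238 true annual rings after the traumatic resin duct band.
1953 − 238 = 1715 CE.

1715 CE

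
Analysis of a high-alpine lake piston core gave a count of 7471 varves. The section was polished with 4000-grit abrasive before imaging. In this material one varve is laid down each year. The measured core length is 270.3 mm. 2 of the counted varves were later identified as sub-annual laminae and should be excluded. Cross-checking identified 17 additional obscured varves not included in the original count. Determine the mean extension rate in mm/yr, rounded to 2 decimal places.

0.04 mm/yr

Adjusted count: 7471 − 2 + 17 = 7486 varves.
Mean rate = 270.3 mm / 7486 years ≈ 0.04 mm/yr.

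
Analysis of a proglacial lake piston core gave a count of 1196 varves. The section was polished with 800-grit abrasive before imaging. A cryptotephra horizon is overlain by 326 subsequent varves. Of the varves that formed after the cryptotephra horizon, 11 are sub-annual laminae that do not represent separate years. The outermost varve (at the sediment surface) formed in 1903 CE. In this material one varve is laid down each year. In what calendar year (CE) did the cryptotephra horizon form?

1588 CE

326 varves post-date the cryptotephra horizon.
326 − 11 false = 315 true varves after the cryptotephra horizon.
1903 − 315 = 1588 CE.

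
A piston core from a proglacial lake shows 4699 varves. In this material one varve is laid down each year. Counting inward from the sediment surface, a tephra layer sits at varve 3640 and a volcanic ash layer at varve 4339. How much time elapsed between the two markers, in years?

699 yr

The two markers are separated by 4339 − 3640 = 699 varves.
That is 699 years at one varve per year.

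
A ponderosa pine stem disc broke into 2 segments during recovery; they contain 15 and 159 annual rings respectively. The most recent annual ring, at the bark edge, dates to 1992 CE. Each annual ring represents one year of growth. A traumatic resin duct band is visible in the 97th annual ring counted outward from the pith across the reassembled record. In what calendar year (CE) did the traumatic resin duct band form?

1915 CE

Total annual rings = 15 + 159 = 174.
The traumatic resin duct band sits at annual ring 97 from the pith, so 174 − 97 = 77 annual rings formed after it.
1992 − 77 = 1915 CE.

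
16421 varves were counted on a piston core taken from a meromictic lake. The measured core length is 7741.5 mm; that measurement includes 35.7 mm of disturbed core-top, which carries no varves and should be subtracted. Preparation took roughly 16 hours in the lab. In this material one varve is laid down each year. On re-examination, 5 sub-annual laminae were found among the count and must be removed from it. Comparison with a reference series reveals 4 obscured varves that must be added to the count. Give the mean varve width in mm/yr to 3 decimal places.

0.469 mm/yr

After corrections the count is 16421 − 5 + 4 = 16420 varves.
Removing the 35.7 mm offcut leaves 7741.5 − 35.7 = 7705.8 mm.
Mean rate = 7705.8 mm / 16420 years ≈ 0.469 mm/yr.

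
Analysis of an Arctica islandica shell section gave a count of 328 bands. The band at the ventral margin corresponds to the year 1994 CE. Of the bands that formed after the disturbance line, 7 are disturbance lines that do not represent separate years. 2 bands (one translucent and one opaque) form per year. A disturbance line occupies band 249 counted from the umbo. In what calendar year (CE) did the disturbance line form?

1958 CE

The disturbance line sits at band 249 from the umbo, so 328 − 249 = 79 bands formed after it.
Removing the 7 false bands leaves 79 − 7 = 72 true bands beyond the disturbance line.
With 2 bands per year, 72 / 2 = 36 years.
Counting back 36 years from 1994 CE places the disturbance line in 1994 − 36 = 1958 CE.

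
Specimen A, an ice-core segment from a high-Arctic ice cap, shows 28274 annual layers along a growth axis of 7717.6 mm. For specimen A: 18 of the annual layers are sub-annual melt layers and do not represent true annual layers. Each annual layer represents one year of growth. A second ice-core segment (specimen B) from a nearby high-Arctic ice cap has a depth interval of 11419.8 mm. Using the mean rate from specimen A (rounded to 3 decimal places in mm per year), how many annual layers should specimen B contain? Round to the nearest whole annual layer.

Specimen A: true annual layer count = 28274 − 18 = 28256.
A: 7717.6 mm over 28256 years gives 7717.6 / 28256 ≈ 0.273 mm per year.
Specimen B: 11419.8 mm / 0.273 mm per year = 41830.77 years ≈ 41831 annual layers.

41831 annual layers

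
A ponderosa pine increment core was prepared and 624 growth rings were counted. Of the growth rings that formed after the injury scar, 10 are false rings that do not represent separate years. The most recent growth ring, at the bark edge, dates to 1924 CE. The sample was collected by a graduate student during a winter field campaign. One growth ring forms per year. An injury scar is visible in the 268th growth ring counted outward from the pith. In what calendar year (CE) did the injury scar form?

1578 CE

The injury scar sits at growth ring 268 from the pith, so 624 − 268 = 356 growth rings formed after it.
Removing the 10 false growth rings leaves 356 − 10 = 346 true growth rings beyond the injury scar.
Counting back 346 years from 1924 CE places the injury scar in 1924 − 346 = 1578 CE.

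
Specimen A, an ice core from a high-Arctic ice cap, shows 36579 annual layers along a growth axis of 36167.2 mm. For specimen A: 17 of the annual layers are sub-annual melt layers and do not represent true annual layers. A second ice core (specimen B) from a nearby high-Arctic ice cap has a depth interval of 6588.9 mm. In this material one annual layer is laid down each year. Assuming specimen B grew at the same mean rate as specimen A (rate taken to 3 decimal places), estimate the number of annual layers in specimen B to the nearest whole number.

6662 annual layers

Specimen A: correcting the raw count gives 36579 − 17 = 36562 true annual layers.
A: Extension rate ≈ 36167.2 / 36562 = 0.989 mm per year.
For B, 6588.9 / 0.989 = 6662.18 years ≈ 6662 annual layers.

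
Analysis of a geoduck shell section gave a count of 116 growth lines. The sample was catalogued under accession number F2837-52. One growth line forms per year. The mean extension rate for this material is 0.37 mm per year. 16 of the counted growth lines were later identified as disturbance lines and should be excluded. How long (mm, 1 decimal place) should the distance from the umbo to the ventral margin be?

True growth line count = 116 − 16 = 100.
Length ≈ 0.37 × 100 = 37.0 mm.

37.0 mm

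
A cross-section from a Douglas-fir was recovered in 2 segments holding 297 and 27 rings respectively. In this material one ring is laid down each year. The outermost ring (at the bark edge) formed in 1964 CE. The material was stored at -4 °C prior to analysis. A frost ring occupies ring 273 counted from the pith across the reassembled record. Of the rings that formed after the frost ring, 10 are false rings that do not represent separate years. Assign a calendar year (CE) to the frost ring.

Total rings = 297 + 27 = 324.
324 − 273 = 51 rings lie beyond the frost ring toward the bark edge.
51 − 10 false = 41 true rings after the frost ring.
The ring at the bark edge is 1964 CE, so the frost ring dates to 1964 − 41 = 1923 CE.

1923 CE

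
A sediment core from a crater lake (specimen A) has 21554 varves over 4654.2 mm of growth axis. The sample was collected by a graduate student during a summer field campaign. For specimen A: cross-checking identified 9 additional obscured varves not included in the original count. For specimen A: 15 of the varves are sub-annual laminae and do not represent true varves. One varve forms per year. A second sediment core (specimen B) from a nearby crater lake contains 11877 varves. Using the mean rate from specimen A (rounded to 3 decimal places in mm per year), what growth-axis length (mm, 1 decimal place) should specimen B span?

Specimen A: adjusted count: 21554 − 15 + 9 = 21548 varves.
A: Extension rate ≈ 4654.2 / 21548 = 0.216 mm per year.
Length of B = 0.216 × 11877 = 2565.4 mm.

2565.4 mm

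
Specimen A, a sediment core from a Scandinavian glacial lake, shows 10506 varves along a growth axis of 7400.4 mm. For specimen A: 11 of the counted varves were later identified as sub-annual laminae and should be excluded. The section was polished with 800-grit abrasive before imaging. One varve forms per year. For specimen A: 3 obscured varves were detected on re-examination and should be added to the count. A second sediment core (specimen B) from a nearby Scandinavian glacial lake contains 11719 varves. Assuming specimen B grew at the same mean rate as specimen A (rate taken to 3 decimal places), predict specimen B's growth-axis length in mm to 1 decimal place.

Specimen A: after corrections the count is 10506 − 11 + 3 = 10498 varves.
A: Mean rate = 7400.4 mm / 10498 years ≈ 0.705 mm/year.
B's length ≈ 0.705 × 11719 = 8261.9 mm.

8261.9 mm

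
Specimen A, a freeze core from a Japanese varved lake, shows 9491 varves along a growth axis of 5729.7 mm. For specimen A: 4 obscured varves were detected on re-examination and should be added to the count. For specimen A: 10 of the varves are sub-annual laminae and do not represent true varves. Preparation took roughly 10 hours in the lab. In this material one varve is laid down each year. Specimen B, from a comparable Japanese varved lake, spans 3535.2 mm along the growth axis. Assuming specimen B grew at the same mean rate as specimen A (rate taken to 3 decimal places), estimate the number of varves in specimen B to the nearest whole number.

Specimen A: adjusted count: 9491 − 10 + 4 = 9485 varves.
A: Extension rate ≈ 5729.7 / 9485 = 0.604 mm/year.
B spans 3535.2 / 0.604 = 5852.98 years ≈ 5853 varves.

5853 varves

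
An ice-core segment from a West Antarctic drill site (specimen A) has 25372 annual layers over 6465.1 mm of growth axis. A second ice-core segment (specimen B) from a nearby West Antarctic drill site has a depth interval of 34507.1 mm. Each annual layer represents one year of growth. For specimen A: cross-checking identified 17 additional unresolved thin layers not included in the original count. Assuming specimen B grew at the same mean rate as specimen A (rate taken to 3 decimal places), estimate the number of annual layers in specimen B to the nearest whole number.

Specimen A: after corrections the count is 25372 + 17 = 25389 annual layers.
A: 6465.1 mm over 25389 years gives 6465.1 / 25389 ≈ 0.255 mm per year.
For B, 34507.1 / 0.255 = 135321.96 years ≈ 135322 annual layers.

135322 annual layers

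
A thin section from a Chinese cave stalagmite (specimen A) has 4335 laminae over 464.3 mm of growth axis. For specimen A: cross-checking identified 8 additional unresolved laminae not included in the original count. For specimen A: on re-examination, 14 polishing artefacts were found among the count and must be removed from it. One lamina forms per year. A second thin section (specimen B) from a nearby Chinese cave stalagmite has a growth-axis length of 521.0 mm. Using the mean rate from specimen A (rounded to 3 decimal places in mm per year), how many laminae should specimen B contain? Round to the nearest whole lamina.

Specimen A: correcting the raw count gives 4335 − 14 + 8 = 4329 true laminae.
A: Extension rate ≈ 464.3 / 4329 = 0.107 mm/yr.
Specimen B: 521.0 mm / 0.107 mm per year = 4869.16 years ≈ 4869 laminae.

4869 laminae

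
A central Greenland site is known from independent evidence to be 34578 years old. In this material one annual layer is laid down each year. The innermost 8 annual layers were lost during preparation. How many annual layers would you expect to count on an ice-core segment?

34570 annual layers

One annual layer per year gives 34578 annual layers over 34578 years.
34578 − 8 missed = 34570 annual layers expected in the prepared section.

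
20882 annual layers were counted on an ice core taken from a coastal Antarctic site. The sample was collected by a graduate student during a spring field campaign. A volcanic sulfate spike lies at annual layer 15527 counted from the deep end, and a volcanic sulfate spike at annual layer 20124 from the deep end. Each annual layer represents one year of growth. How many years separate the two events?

4597 years

20124 − 15527 = 4597 annual layers lie between the two events.
At one annual layer per year, 4597 years elapsed between them.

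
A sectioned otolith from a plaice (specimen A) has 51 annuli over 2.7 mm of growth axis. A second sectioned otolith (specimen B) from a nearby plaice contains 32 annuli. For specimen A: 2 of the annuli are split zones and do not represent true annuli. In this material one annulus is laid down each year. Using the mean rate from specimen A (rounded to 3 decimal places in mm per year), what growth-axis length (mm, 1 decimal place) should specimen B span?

Specimen A: after corrections the count is 51 − 2 = 49 annuli.
A: 2.7 mm over 49 years gives 2.7 / 49 ≈ 0.055 mm/year.
B's length ≈ 0.055 × 32 = 1.8 mm.

1.8 mm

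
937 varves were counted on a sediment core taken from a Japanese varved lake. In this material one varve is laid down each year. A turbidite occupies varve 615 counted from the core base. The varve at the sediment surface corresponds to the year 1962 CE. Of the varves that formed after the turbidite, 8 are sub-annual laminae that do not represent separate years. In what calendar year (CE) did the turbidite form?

1648 CE

The turbidite sits at varve 615 from the core base, so 937 − 615 = 322 varves formed after it.
Removing the 8 false varves leaves 322 − 8 = 314 true varves beyond the turbidite.
The varve at the sediment surface is 1962 CE, so the turbidite dates to 1962 − 314 = 1648 CE.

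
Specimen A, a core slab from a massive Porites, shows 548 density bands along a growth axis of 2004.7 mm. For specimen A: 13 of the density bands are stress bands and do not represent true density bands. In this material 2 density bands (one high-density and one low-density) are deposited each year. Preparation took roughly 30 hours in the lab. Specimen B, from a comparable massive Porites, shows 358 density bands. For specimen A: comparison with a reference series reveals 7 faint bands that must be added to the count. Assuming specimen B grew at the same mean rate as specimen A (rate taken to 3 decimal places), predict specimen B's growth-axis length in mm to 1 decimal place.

Specimen A: true density band count = 548 − 13 + 7 = 542.
Specimen A: dividing by 2 density bands per year: 542 / 2 = 271 years.
A: Extension rate ≈ 2004.7 / 271 = 7.397 mm/yr.
Specimen B: 358 density bands at 2 per year is 358 / 2 = 179 years. For B, 7.397 mm/year × 179 years = 1324.1 mm.

1324.1 mm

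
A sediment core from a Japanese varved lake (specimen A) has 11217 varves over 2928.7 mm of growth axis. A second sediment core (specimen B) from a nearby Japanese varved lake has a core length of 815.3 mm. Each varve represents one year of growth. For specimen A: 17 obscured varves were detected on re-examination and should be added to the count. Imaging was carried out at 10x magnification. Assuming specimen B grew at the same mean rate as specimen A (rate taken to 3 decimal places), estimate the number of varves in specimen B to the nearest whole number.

Specimen A: adjusted count: 11217 + 17 = 11234 varves.
A: 2928.7 mm over 11234 years gives 2928.7 / 11234 ≈ 0.261 mm per year.
For B, 815.3 / 0.261 = 3123.75 years ≈ 3124 varves.

3124 varves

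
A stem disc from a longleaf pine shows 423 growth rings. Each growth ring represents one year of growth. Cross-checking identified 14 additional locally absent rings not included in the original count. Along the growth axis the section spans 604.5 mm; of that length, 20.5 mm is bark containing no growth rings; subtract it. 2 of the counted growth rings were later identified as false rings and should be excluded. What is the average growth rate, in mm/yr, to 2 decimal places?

Adjusted count: 423 − 2 + 14 = 435 growth rings.
Removing the 20.5 mm offcut leaves 604.5 − 20.5 = 584.0 mm.
Extension rate ≈ 584.0 / 435 = 1.34 mm/yr.

1.34 mm/yr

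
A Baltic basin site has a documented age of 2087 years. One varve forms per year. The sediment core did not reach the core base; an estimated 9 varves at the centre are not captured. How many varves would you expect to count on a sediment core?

2078 varves

At one varve per year, 2087 years correspond to 2087 varves.
Less the 9 uncaptured varves: 2087 − 9 = 2078.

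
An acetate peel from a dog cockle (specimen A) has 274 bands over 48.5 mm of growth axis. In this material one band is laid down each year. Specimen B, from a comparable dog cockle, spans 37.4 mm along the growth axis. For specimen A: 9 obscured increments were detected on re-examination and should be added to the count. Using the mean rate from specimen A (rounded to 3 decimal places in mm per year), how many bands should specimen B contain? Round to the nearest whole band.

219 bands

Specimen A: adjusted count: 274 + 9 = 283 bands.
A: Mean rate = 48.5 mm / 283 years ≈ 0.171 mm/yr.
B spans 37.4 / 0.171 = 218.71 years ≈ 219 bands.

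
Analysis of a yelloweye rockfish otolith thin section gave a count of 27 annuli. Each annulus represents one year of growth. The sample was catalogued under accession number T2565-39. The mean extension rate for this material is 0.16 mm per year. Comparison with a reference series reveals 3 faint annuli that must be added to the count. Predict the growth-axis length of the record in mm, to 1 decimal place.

Correcting the raw count gives 27 + 3 = 30 true annuli.
Length ≈ 0.16 × 30 = 4.8 mm.

4.8 mm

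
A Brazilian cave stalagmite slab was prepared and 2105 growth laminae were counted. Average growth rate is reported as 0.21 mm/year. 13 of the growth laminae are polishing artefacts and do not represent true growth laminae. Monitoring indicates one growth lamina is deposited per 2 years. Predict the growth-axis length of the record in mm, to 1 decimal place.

Correcting the raw count gives 2105 − 13 = 2092 true growth laminae.
At 2 years per growth lamina, 2092 × 2 = 4184 years.
4184 years at 0.21 mm/year gives 0.21 × 4184 = 878.6 mm.

878.6 mm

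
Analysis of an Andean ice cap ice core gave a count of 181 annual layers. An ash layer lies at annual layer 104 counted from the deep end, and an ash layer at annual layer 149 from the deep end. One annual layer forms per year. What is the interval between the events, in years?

45 years

149 − 104 = 45 annual layers lie between the two events.
At one annual layer per year, 45 years elapsed between them.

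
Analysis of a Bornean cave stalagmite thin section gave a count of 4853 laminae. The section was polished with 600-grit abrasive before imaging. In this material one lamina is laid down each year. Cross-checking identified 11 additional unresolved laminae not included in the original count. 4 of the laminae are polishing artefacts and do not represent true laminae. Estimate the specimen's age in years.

Correcting the raw count gives 4853 − 4 + 11 = 4860 true laminae.
One lamina per year makes the duration 4860 years.

4860 years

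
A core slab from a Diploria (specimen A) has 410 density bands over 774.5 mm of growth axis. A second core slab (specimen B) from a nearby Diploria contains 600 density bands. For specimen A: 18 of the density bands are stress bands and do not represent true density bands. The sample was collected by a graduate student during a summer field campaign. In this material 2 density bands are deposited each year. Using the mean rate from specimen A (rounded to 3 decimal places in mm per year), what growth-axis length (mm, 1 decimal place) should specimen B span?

1185.6 mm

Specimen A: correcting the raw count gives 410 − 18 = 392 true density bands.
Specimen A: dividing by 2 density bands per year: 392 / 2 = 196 years.
A: Mean rate = 774.5 mm / 196 years ≈ 3.952 mm/yr.
Specimen B: dividing by 2 density bands per year: 600 / 2 = 300 years. B's length ≈ 3.952 × 300 = 1185.6 mm.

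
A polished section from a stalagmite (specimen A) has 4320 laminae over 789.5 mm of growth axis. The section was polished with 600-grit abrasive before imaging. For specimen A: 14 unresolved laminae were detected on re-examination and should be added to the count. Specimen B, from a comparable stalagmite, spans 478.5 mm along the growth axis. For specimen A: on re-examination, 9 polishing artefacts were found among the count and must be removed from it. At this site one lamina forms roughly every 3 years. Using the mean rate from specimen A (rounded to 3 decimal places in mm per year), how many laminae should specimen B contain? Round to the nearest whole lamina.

2615 laminae

Specimen A: correcting the raw count gives 4320 − 9 + 14 = 4325 true laminae.
Specimen A: at 3 years per lamina, 4325 × 3 = 12975 years.
A: Extension rate ≈ 789.5 / 12975 = 0.061 mm/year.
Specimen B: 478.5 mm / 0.061 mm per year = 7844.26 years; at 3 years per lamina that is 7844.26 / 3 ≈ 2615 laminae.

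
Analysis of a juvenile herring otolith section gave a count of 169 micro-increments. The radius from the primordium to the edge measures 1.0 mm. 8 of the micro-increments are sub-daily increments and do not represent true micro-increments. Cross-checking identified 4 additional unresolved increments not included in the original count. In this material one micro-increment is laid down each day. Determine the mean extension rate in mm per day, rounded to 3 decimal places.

Adjusted count: 169 − 8 + 4 = 165 micro-increments.
Extension rate ≈ 1.0 / 165 = 0.006 mm per day.

0.006 mm per day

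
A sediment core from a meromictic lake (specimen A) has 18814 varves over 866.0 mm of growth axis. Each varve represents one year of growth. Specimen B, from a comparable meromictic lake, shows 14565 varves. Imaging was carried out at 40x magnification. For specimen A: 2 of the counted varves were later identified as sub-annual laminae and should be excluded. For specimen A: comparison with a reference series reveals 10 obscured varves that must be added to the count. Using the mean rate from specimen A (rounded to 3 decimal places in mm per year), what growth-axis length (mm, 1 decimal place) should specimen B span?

Specimen A: after corrections the count is 18814 − 2 + 10 = 18822 varves.
A: Extension rate ≈ 866.0 / 18822 = 0.046 mm/yr.
B's length ≈ 0.046 × 14565 = 670.0 mm.

670.0 mm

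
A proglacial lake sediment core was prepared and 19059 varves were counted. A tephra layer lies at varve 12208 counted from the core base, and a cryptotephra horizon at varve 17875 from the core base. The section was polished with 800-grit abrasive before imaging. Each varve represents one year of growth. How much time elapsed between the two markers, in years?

5667 years

Separation: 17875 − 12208 = 5667 varves.
At one varve per year, 5667 years elapsed between them.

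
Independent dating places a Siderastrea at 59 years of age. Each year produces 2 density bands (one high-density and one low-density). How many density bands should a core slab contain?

Expected density bands: 59 × 2 = 118.
So 118 density bands should be present.

118 density bands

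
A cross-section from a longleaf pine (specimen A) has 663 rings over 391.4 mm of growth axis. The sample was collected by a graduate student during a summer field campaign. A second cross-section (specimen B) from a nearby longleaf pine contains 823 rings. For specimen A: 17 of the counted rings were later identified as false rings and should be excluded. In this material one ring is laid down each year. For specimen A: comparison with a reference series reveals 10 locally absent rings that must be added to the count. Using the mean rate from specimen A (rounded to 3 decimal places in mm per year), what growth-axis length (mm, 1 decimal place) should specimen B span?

Specimen A: adjusted count: 663 − 17 + 10 = 656 rings.
A: 391.4 mm over 656 years gives 391.4 / 656 ≈ 0.597 mm/year.
For B, 0.597 mm/year × 823 years = 491.3 mm.

491.3 mm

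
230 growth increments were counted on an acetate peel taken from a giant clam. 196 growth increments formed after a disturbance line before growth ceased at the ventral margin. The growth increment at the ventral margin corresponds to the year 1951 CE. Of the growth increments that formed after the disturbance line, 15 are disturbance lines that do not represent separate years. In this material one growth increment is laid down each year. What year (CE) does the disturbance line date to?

There are 196 growth increments younger than the disturbance line.
196 − 15 false = 181 true growth increments after the disturbance line.
Counting back 181 years from 1951 CE places the disturbance line in 1951 − 181 = 1770 CE.

1770 CE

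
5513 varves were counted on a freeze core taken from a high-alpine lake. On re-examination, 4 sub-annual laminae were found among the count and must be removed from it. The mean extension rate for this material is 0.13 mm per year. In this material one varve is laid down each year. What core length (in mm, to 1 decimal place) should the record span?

716.2 mm

Adjusted count: 5513 − 4 = 5509 varves.
5509 years at 0.13 mm/year gives 0.13 × 5509 = 716.2 mm.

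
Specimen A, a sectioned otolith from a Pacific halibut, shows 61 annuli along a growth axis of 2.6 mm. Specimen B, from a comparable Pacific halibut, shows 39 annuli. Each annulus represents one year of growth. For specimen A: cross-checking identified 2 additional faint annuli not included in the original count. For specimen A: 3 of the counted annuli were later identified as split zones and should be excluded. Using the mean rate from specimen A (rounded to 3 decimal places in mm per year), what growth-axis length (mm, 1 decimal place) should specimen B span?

Specimen A: adjusted count: 61 − 3 + 2 = 60 annuli.
A: Mean rate = 2.6 mm / 60 years ≈ 0.043 mm/yr.
For B, 0.043 mm/year × 39 years = 1.7 mm.

1.7 mm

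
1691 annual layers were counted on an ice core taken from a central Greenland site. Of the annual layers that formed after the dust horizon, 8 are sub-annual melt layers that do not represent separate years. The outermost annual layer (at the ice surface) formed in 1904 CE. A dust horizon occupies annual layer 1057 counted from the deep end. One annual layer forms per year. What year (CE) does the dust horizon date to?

1278 CE

Between annual layer 1057 and the ice surface there are 1691 − 1057 = 634 annual layers.
634 − 8 false = 626 true annual layers after the dust horizon.
1904 − 626 = 1278 CE.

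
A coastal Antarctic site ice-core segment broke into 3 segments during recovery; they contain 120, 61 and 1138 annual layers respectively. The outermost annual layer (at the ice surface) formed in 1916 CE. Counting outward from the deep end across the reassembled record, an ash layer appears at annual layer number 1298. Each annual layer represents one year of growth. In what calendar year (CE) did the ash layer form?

Total annual layers = 120 + 61 + 1138 = 1319.
1319 − 1298 = 21 annual layers lie beyond the ash layer toward the ice surface.
The annual layer at the ice surface is 1916 CE, so the ash layer dates to 1916 − 21 = 1895 CE.

1895 CE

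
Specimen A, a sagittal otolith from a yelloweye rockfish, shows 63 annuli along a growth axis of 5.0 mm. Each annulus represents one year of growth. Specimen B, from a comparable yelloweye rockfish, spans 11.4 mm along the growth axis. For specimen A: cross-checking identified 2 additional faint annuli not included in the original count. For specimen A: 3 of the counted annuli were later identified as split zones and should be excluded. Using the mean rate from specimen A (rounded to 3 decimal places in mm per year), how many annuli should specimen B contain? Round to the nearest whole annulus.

141 annuli

Specimen A: true annulus count = 63 − 3 + 2 = 62.
A: 5.0 mm over 62 years gives 5.0 / 62 ≈ 0.081 mm/yr.
B spans 11.4 / 0.081 = 140.74 years ≈ 141 annuli.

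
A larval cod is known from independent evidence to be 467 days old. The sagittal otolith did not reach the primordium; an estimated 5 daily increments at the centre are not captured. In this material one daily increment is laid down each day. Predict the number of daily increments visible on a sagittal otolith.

Expected daily increments over 467 days: 467.
Subtracting the 5 daily increments not captured gives 467 − 5 = 462 daily increments in the record.

462 daily increments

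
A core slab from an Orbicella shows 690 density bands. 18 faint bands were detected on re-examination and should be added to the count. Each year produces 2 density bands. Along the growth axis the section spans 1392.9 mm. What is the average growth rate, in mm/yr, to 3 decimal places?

3.935 mm/yr

After corrections the count is 690 + 18 = 708 density bands.
With 2 density bands per year, 708 / 2 = 354 years.
Mean rate = 1392.9 mm / 354 years ≈ 3.935 mm/yr.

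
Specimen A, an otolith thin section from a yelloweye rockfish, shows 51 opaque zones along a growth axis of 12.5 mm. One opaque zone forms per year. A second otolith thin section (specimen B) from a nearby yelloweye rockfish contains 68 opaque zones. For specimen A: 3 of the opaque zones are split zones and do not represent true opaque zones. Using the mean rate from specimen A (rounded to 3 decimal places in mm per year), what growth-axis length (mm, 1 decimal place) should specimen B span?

17.7 mm

Specimen A: adjusted count: 51 − 3 = 48 opaque zones.
A: Extension rate ≈ 12.5 / 48 = 0.260 mm per year.
B's length ≈ 0.260 × 68 = 17.7 mm.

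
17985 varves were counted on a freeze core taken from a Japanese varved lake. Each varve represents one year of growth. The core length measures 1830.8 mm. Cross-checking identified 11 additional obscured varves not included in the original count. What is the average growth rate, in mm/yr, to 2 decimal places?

0.10 mm/yr

Correcting the raw count gives 17985 + 11 = 17996 true varves.
Extension rate ≈ 1830.8 / 17996 = 0.10 mm/yr.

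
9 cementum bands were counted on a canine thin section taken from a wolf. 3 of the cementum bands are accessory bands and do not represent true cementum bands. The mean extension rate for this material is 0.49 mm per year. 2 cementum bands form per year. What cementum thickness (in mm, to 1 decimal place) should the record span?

1.5 mm

Adjusted count: 9 − 3 = 6 cementum bands.
6 cementum bands at 2 per year is 6 / 2 = 3 years.
3 years at 0.49 mm/year gives 0.49 × 3 = 1.5 mm.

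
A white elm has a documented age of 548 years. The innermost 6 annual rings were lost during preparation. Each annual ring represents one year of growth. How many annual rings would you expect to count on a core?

Expected annual rings over 548 years: 548.
548 − 6 missed = 542 annual rings expected in the prepared section.

542 annual rings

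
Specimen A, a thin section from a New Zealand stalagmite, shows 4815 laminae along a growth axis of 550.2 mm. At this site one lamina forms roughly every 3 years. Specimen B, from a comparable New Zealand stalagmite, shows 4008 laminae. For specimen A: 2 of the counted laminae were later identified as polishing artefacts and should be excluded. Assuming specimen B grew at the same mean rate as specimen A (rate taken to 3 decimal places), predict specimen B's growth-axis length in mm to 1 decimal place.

Specimen A: adjusted count: 4815 − 2 = 4813 laminae.
Specimen A: at 3 years per lamina, 4813 × 3 = 14439 years.
A: Extension rate ≈ 550.2 / 14439 = 0.038 mm per year.
Specimen B: 4008 laminae at 3 years each span 4008 × 3 = 12024 years. Length of B = 0.038 × 12024 = 456.9 mm.

456.9 mm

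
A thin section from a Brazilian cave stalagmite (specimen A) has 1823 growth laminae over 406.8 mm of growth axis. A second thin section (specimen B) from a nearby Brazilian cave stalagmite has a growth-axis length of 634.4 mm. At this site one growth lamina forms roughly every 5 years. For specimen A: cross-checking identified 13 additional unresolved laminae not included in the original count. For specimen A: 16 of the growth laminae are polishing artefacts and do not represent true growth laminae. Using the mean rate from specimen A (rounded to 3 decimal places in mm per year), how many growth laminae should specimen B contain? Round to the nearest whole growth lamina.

2820 growth laminae

Specimen A: true growth lamina count = 1823 − 16 + 13 = 1820.
Specimen A: multiplying by 5 years per growth lamina: 1820 × 5 = 9100 years.
A: 406.8 mm over 9100 years gives 406.8 / 9100 ≈ 0.045 mm/year.
B spans 634.4 / 0.045 = 14097.78 years; at 5 years per growth lamina that is 14097.78 / 5 ≈ 2820 growth laminae.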